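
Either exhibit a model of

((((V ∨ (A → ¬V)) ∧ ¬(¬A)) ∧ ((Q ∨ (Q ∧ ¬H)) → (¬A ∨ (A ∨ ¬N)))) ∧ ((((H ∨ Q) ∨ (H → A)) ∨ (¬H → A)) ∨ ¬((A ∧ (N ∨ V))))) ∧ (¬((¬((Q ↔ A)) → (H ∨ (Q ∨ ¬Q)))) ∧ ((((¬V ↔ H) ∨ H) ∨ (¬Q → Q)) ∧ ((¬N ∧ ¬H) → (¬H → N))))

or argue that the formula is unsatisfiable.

No satisfying assignment exists.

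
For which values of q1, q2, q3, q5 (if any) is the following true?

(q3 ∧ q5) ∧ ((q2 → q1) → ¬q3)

q1 = False; q2 = True; q3 = True; q5 = True

  q3 ∧ q5 = True
  (q2 → q1) → ¬q3 = True
    q2 → q1 = False
    ¬q3 = False
Both conjuncts True, so the formula holds.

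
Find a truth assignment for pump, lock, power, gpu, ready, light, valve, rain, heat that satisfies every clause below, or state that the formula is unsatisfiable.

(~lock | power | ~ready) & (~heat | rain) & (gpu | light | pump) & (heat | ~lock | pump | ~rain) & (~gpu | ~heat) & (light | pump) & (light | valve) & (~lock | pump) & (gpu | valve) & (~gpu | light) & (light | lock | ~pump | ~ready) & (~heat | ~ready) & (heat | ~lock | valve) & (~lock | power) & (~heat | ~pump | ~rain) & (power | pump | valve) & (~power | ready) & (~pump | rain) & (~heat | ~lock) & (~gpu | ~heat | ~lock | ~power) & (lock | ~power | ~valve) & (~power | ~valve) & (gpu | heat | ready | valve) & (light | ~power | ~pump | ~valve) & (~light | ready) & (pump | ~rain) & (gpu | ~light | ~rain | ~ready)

pump: True; lock: False; power: False; gpu: False; ready: False; light: False; valve: True; rain: True; heat: False

Set pump = True.
  then (~pump | rain) forces rain = True.
  then (~heat | ~pump | ~rain) forces heat = False.
Try lock = True:
  (heat | ~lock | valve) forces valve = True.
  (~lock | power) forces power = True.
  clause (~power | ~valve) is falsified — backtrack.
So lock = False.
Set power = False.
Set gpu = False.
  then (gpu | valve) forces valve = True.
Try ready = True:
  (light | lock | ~pump | ~ready) forces light = True.
  clause (gpu | ~light | ~rain | ~ready) is falsified — backtrack.
So ready = False.
  then (~light | ready) forces light = False.
All clauses satisfied.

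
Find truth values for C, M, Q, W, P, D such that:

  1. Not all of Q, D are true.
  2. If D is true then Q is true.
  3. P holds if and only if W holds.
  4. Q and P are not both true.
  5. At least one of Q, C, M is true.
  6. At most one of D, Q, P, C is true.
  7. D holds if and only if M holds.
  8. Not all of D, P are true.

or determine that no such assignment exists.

C = True, M = False, Q = False, W = False, P = False, D = False

  (1) {Q, D}: 0/2 true — not all ✓
  (2) D=F ⇒ Q: vacuous ✓
  (3) P=F, W=F — same ✓
  (4) Q=F, P=F — not both ✓
  (5) {Q, C, M}: 1 true — at least one ✓
  (6) {D, Q, P, C}: 1 true — at most one ✓
  (7) D=F, M=F — same ✓
  (8) {D, P}: 0/2 true — not all ✓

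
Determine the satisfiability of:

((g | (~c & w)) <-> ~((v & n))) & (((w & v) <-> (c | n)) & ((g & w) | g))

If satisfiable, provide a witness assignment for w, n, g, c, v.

w=T; n=F; g=T; c=T; v=T

  (g | (~c & w)) <-> ~((v & n)) = True
    g | (~c & w) = True
      ~c & w = False
        ~c = False
    ~((v & n)) = True
      v & n = False
  ((w & v) <-> (c | n)) & ((g & w) | g) = True
    (w & v) <-> (c | n) = True
      w & v = True
      c | n = True
    (g & w) | g = True
      g & w = True
Both conjuncts True, so the formula holds.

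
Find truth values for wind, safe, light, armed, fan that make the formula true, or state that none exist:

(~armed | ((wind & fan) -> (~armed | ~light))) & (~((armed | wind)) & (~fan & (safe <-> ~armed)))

wind=F, safe=T, light=T, armed=F, fan=F

  ~armed | ((wind & fan) -> (~armed | ~light)) = True
    ~armed = True
    (wind & fan) -> (~armed | ~light) = True
      wind & fan = False
      ~armed | ~light = True
        ~armed = True
        ~light = False
  ~((armed | wind)) & (~fan & (safe <-> ~armed)) = True
    ~((armed | wind)) = True
      armed | wind = False
    ~fan & (safe <-> ~armed) = True
      ~fan = True
      safe <-> ~armed = True
        ~armed = True
Both conjuncts True, so the formula holds.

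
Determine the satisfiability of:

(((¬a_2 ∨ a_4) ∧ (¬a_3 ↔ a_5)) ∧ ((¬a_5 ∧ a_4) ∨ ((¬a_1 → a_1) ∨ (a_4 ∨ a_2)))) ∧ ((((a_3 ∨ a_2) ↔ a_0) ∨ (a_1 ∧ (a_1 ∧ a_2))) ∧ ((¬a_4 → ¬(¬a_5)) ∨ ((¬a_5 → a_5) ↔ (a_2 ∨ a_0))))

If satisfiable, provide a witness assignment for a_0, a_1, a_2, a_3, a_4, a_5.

a_0 = False, a_1 = True, a_2 = False, a_3 = False, a_4 = False, a_5 = True

  ((¬a_2 ∨ a_4) ∧ (¬a_3 ↔ a_5)) ∧ ((¬a_5 ∧ a_4) ∨ ((¬a_1 → a_1) ∨ (a_4 ∨ a_2))) = True
    (¬a_2 ∨ a_4) ∧ (¬a_3 ↔ a_5) = True
      ¬a_2 ∨ a_4 = True
        ¬a_2 = True
      ¬a_3 ↔ a_5 = True
        ¬a_3 = True
    (¬a_5 ∧ a_4) ∨ ((¬a_1 → a_1) ∨ (a_4 ∨ a_2)) = True
      ¬a_5 ∧ a_4 = False
        ¬a_5 = False
      (¬a_1 → a_1) ∨ (a_4 ∨ a_2) = True
        ¬a_1 → a_1 = True
          ¬a_1 = False
        a_4 ∨ a_2 = False
  (((a_3 ∨ a_2) ↔ a_0) ∨ (a_1 ∧ (a_1 ∧ a_2))) ∧ ((¬a_4 → ¬(¬a_5)) ∨ ((¬a_5 → a_5) ↔ (a_2 ∨ a_0))) = True
    ((a_3 ∨ a_2) ↔ a_0) ∨ (a_1 ∧ (a_1 ∧ a_2)) = True
      (a_3 ∨ a_2) ↔ a_0 = True
        a_3 ∨ a_2 = False
      a_1 ∧ (a_1 ∧ a_2) = False
        a_1 ∧ a_2 = False
    (¬a_4 → ¬(¬a_5)) ∨ ((¬a_5 → a_5) ↔ (a_2 ∨ a_0)) = True
      ¬a_4 → ¬(¬a_5) = True
        ¬a_4 = True
        ¬(¬a_5) = True
          ¬a_5 = False
      (¬a_5 → a_5) ↔ (a_2 ∨ a_0) = False
        ¬a_5 → a_5 = True
          ¬a_5 = False
        a_2 ∨ a_0 = False
Both conjuncts True, so the formula holds.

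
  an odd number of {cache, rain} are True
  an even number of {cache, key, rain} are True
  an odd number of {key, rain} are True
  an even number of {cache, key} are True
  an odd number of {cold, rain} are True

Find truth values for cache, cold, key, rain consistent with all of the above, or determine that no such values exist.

cache: True, cold: True, key: True, rain: False

{cache, rain}: 1 true → odd ✓
{cache, key, rain}: 2 true → even ✓
{key, rain}: 1 true → odd ✓
{cache, key}: 2 true → even ✓
{cold, rain}: 1 true → odd ✓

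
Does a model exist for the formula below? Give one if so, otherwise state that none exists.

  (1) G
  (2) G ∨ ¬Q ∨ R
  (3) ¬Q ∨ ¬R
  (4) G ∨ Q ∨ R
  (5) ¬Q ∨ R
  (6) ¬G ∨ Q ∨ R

Q = False; R = True; G = True

Unit clause (G) forces G = True.
Try Q = True:
  (¬Q ∨ ¬R) forces R = False.
  clause (¬Q ∨ R) is falsified — backtrack.
So Q = False.
  then (¬G ∨ Q ∨ R) forces R = True.
Check each clause:
  (G): G holds.
  (G ∨ ¬Q ∨ R): G holds.
  (¬Q ∨ ¬R): ¬Q holds.
  (G ∨ Q ∨ R): G holds.
  (¬Q ∨ R): ¬Q holds.
  (¬G ∨ Q ∨ R): R holds.
All clauses satisfied.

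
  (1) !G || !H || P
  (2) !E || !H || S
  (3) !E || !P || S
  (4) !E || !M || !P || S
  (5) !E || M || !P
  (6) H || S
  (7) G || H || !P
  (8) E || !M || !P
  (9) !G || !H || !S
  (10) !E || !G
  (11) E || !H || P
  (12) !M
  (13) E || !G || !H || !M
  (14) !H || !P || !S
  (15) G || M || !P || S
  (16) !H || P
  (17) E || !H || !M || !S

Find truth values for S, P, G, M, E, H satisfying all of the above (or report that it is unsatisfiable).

S = True, P = False, G = False, M = False, E = True, H = False

Unit clause (!M) forces M = False.
Set S = True.
Set P = False.
  then (!H || P) forces H = False.
Set G = False.
Set E = True.
All clauses satisfied.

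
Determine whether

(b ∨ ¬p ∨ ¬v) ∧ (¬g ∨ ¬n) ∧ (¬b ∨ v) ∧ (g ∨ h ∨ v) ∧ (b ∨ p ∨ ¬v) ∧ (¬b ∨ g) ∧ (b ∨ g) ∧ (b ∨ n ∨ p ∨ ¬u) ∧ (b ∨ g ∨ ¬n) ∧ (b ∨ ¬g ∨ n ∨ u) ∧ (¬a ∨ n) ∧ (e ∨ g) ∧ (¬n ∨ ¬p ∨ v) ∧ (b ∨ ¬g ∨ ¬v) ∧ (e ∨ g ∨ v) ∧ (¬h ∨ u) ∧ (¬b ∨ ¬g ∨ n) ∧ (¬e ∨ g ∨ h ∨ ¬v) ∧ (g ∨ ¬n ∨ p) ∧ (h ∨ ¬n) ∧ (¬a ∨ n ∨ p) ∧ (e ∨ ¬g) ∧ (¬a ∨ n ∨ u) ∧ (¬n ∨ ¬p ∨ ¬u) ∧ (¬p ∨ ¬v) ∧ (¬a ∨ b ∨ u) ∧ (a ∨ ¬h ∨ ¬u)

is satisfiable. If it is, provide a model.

Set p = True.
  then (¬p ∨ ¬v) forces v = False.
  then (¬b ∨ v) forces b = False.
  then (b ∨ g) forces g = True.
  then (¬n ∨ ¬p ∨ v) forces n = False.
  then (e ∨ ¬g) forces e = True.
  then (b ∨ ¬g ∨ n ∨ u) forces u = True.
  then (¬a ∨ n) forces a = False.
  then (a ∨ ¬h ∨ ¬u) forces h = False.
All clauses satisfied.

p: True; h: False; n: False; v: False; e: True; u: True; g: True; b: False; a: False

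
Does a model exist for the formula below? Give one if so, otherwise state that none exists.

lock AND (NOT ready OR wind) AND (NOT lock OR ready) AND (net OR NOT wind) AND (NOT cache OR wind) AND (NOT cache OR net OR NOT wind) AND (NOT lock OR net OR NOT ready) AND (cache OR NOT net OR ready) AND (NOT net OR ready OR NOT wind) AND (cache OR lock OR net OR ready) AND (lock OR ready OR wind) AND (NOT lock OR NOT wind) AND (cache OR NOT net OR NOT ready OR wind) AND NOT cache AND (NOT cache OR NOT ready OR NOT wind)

Case lock = True:
  (NOT lock OR ready) forces ready = True.
  (NOT ready OR wind) forces wind = True.
  Clause (NOT lock OR NOT wind) is falsified — contradiction.
Case lock = False:
  Clause (lock) is falsified — contradiction.
Both cases fail, so the formula is unsatisfiable.

The formula is unsatisfiable.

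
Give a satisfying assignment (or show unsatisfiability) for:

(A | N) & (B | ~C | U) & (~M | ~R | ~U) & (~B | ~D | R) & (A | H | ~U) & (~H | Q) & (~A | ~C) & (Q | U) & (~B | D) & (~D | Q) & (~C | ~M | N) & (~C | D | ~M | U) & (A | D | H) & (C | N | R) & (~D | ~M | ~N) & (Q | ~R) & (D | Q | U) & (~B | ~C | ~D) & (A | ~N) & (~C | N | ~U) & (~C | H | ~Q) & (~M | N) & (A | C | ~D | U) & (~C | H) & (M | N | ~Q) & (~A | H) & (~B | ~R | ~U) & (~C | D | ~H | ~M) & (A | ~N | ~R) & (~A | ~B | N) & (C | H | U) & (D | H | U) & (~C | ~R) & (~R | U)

Set B = False.
Try C = True:
  (B | ~C | U) forces U = True.
  (~A | ~C) forces A = False.
  (A | N) forces N = True.
  clause (A | ~N) is falsified — backtrack.
So C = False.
Set A = True.
  then (~A | H) forces H = True.
  then (~H | Q) forces Q = True.
Set M = False.
  then (M | N | ~Q) forces N = True.
Set R = False.
Set D = True.
Set U = False.
All clauses satisfied.

B: False, C: False, A: True, M: False, Q: True, R: False, D: True, U: False, N: True, H: True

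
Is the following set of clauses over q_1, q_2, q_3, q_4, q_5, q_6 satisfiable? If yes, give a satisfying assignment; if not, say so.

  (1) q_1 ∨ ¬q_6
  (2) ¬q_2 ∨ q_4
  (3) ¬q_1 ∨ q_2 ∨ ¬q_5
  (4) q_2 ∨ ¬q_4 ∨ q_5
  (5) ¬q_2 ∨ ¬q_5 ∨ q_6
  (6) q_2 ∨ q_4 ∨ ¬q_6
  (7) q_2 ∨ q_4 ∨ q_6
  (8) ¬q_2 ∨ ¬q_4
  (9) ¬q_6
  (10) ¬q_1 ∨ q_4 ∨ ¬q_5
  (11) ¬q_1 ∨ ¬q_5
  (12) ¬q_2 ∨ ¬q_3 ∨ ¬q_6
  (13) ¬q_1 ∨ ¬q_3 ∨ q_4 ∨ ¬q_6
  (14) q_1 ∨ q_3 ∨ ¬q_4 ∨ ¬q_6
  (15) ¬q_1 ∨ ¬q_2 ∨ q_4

Unit clause (¬q_6) forces q_6 = False.
Set q_1 = False.
Try q_2 = True:
  (¬q_2 ∨ q_4) forces q_4 = True.
  clause (¬q_2 ∨ ¬q_4) is falsified — backtrack.
So q_2 = False.
  then (q_2 ∨ q_4 ∨ q_6) forces q_4 = True.
  then (q_2 ∨ ¬q_4 ∨ q_5) forces q_5 = True.
Set q_3 = False.
All clauses satisfied.

q_1: False, q_2: False, q_3: False, q_4: True, q_5: True, q_6: False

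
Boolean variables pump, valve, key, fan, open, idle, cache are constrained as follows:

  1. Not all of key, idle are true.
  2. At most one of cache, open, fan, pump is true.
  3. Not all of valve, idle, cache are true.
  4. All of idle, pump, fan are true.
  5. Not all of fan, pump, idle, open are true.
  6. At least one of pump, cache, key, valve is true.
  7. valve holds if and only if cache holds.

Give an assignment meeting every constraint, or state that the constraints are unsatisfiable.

Unsatisfiable

Case fan = True:
  (2) with fan=T forces cache = False.
  (2) with fan=T forces open = False.
  (2) with fan=T forces pump = False.
  Constraint (4) is violated (pump=F) — contradiction.
Case fan = False:
  Constraint (4) is violated (fan=F) — contradiction.
Both cases fail — unsatisfiable.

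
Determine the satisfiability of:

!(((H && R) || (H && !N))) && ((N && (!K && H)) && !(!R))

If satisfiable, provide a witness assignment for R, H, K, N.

Unsatisfiable — no assignment works.

Case N = True: the formula simplifies to !((H && R)) && ((!K && H) && !(!R)).
  R = True: simplifies to !H && (!K && H).
    H = True: the conjunct !H is False.
    H = False: the conjunct H is False.
  R = False: the conjunct !(!R) becomes !(!False) = False.
Case N = False: the conjunct N is False.
Both cases fail — unsatisfiable.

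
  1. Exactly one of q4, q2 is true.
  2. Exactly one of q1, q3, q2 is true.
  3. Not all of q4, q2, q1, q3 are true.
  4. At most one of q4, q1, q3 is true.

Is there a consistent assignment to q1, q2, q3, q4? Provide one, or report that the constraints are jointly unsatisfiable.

q1 = False; q2 = True; q3 = False; q4 = False

  (1) {q4, q2}: 1 true — exactly one ✓
  (2) {q1, q3, q2}: 1 true — exactly one ✓
  (3) {q4, q2, q1, q3}: 1/4 true — not all ✓
  (4) {q4, q1, q3}: 0 true — at most one ✓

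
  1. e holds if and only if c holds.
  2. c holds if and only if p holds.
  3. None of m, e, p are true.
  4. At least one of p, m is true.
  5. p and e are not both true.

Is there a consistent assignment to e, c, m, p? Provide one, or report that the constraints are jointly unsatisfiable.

Unsatisfiable — no assignment works.

Case e = True:
  Constraint (3) is violated (e=T) — contradiction.
Case e = False:
  (1) with e=F forces c = False.
  (2) with c=F forces p = False.
  (3) forces m = False.
  Constraint (4) is violated (p=F, m=F) — contradiction.
Both cases fail — unsatisfiable.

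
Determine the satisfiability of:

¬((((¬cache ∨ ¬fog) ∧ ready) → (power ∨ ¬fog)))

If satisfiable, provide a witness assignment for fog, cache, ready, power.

fog = True, cache = False, ready = True, power = False

  ¬((((¬cache ∨ ¬fog) ∧ ready) → (power ∨ ¬fog))) = True
    ((¬cache ∨ ¬fog) ∧ ready) → (power ∨ ¬fog) = False
      (¬cache ∨ ¬fog) ∧ ready = True
        ¬cache ∨ ¬fog = True
          ¬cache = True
          ¬fog = False
      power ∨ ¬fog = False
        ¬fog = False
The formula evaluates to True.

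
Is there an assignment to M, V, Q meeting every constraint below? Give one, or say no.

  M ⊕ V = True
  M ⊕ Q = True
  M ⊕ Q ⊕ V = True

M=T; V=F; Q=F

M ⊕ V = T ⊕ F = True ✓
M ⊕ Q = T ⊕ F = True ✓
M ⊕ Q ⊕ V = T ⊕ F ⊕ F = True ✓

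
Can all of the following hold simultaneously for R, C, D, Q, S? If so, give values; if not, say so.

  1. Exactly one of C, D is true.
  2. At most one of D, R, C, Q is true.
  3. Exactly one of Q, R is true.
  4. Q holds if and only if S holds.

Case R = True:
  (2) with R=T forces D = False.
  (1) with D=F forces C = True.
  Constraint (2) is violated (R=T, C=T) — contradiction.
Case R = False:
  (3) with R=F forces Q = True.
  (2) with Q=T forces D = False.
  (1) with D=F forces C = True.
  Constraint (2) is violated (C=T, Q=T) — contradiction.
Both cases fail — unsatisfiable.

Unsatisfiable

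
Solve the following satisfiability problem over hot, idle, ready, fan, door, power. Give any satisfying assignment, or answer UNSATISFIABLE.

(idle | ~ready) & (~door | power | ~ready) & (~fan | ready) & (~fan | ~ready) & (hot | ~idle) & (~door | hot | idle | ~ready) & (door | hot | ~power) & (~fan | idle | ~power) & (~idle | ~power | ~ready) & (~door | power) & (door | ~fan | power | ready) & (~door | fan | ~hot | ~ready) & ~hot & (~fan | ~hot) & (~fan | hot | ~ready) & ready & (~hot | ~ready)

No satisfying assignment exists.

Case hot = True:
  Clause (~hot) is falsified — contradiction.
Case hot = False:
  (hot | ~idle) forces idle = False.
  (idle | ~ready) forces ready = False.
  Clause (ready) is falsified — contradiction.
Both cases fail, so the formula is unsatisfiable.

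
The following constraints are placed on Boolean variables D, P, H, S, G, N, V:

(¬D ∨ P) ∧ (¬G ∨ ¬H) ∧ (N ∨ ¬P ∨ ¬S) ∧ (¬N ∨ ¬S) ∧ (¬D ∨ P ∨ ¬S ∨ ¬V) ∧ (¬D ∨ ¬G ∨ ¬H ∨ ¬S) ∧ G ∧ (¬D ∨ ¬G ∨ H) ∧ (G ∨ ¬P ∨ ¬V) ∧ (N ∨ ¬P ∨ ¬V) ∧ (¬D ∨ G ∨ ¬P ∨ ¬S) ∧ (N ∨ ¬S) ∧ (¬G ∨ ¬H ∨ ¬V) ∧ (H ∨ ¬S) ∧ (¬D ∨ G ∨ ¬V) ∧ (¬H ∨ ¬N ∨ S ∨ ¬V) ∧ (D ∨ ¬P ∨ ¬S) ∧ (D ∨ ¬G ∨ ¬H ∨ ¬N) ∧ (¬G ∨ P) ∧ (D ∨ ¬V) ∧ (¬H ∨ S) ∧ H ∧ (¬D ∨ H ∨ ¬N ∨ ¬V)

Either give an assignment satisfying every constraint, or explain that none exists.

Case H = True:
  (¬G ∨ ¬H) forces G = False.
  Clause (G) is falsified — contradiction.
Case H = False:
  Clause (H) is falsified — contradiction.
Both cases fail, so the formula is unsatisfiable.

UNSATISFIABLE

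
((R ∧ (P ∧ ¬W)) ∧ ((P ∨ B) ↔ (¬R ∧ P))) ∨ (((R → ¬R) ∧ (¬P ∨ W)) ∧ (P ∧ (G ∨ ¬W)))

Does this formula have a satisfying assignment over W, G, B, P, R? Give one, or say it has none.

W = True; G = True; B = True; P = True; R = False

  ((R ∧ (P ∧ ¬W)) ∧ ((P ∨ B) ↔ (¬R ∧ P))) ∨ (((R → ¬R) ∧ (¬P ∨ W)) ∧ (P ∧ (G ∨ ¬W))) = True
    (R ∧ (P ∧ ¬W)) ∧ ((P ∨ B) ↔ (¬R ∧ P)) = False
      R ∧ (P ∧ ¬W) = False
        P ∧ ¬W = False
          ¬W = False
      (P ∨ B) ↔ (¬R ∧ P) = True
        P ∨ B = True
        ¬R ∧ P = True
          ¬R = True
    ((R → ¬R) ∧ (¬P ∨ W)) ∧ (P ∧ (G ∨ ¬W)) = True
      (R → ¬R) ∧ (¬P ∨ W) = True
        R → ¬R = True
          ¬R = True
        ¬P ∨ W = True
          ¬P = False
      P ∧ (G ∨ ¬W) = True
        G ∨ ¬W = True
          ¬W = False
The formula evaluates to True.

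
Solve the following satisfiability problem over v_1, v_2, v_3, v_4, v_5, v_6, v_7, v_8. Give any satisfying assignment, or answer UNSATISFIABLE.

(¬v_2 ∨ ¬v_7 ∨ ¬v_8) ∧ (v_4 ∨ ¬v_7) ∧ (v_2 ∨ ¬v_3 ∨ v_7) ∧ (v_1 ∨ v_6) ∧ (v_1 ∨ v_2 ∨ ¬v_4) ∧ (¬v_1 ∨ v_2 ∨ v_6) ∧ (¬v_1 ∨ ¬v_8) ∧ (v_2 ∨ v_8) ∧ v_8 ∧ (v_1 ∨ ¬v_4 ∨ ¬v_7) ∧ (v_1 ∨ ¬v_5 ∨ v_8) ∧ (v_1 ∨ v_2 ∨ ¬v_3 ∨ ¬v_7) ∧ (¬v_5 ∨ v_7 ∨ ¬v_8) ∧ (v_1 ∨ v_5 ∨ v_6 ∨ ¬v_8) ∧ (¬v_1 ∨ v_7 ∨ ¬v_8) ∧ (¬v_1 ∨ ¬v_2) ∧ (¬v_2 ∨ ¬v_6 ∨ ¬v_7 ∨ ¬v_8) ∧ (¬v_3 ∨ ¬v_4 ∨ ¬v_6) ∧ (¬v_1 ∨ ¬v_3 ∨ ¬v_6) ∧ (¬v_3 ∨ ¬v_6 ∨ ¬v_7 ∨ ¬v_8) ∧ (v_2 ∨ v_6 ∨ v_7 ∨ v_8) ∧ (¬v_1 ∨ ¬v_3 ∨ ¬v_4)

Unit clause (v_8) forces v_8 = True.
In (¬v_1 ∨ ¬v_8) only ¬v_1 is left, so v_1 = False.
In (v_1 ∨ v_6) only v_6 is left, so v_6 = True.
Set v_2 = False.
  then (v_1 ∨ v_2 ∨ ¬v_4) forces v_4 = False.
  then (v_4 ∨ ¬v_7) forces v_7 = False.
  then (v_2 ∨ ¬v_3 ∨ v_7) forces v_3 = False.
  then (¬v_5 ∨ v_7 ∨ ¬v_8) forces v_5 = False.
All clauses satisfied.

v_1: False, v_2: False, v_3: False, v_4: False, v_5: False, v_6: True, v_7: False, v_8: True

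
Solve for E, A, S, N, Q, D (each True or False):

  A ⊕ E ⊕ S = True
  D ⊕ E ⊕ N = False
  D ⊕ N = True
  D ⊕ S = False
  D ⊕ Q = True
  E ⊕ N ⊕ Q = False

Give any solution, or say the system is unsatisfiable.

No satisfying assignment exists.

Adding constraints 2, 5, 6 mod 2: every variable appears an even number of times on the left, so the left side is 0.
But the right sides sum to 1 (mod 2). 0 ≠ 1 — the system is inconsistent.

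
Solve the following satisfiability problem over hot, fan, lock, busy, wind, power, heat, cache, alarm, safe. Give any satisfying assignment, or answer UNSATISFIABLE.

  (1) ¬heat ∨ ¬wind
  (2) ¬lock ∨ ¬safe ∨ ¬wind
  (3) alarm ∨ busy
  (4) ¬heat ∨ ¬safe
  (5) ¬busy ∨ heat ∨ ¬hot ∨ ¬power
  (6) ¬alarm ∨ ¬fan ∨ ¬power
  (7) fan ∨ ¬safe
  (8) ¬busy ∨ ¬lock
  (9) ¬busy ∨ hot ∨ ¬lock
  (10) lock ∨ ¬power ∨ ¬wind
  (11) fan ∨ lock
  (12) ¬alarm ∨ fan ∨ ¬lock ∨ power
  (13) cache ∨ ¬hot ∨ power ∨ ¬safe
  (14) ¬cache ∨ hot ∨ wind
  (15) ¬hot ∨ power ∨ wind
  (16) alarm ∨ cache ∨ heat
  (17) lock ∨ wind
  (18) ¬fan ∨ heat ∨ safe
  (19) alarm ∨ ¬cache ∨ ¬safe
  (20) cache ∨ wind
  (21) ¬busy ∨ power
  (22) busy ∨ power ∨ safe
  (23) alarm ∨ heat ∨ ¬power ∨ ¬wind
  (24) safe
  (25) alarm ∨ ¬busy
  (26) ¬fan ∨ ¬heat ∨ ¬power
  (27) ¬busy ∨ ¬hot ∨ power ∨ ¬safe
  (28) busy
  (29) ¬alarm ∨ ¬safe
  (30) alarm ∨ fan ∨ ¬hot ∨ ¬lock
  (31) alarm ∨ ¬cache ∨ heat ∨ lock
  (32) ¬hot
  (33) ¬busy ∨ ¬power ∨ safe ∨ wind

No satisfying assignment exists.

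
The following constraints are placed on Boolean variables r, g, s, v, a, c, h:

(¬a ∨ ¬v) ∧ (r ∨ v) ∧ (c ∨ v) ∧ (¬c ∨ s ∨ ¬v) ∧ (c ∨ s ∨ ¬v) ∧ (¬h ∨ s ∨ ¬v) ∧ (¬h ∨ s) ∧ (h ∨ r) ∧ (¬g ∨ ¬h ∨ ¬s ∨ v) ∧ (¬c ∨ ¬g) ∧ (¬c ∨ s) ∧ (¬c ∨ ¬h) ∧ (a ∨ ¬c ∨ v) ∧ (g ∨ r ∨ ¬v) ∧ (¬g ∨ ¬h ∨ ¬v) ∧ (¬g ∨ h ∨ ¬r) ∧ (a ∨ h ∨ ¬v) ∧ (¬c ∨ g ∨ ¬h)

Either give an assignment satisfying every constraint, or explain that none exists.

r = True, g = False, s = True, v = False, a = True, c = True, h = False

Set r = True.
Set g = False.
Set s = True.
Set v = False.
  then (c ∨ v) forces c = True.
  then (¬c ∨ ¬h) forces h = False.
  then (a ∨ ¬c ∨ v) forces a = True.
All clauses satisfied.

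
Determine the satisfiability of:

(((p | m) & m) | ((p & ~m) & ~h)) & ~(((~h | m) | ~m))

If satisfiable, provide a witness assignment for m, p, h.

The conjunct ~(((~h | m) | ~m)) is unsatisfiable on its own:
  m=F, h=F: evaluates to False.
  m=F, h=T: evaluates to False.
  m=T, h=F: evaluates to False.
  m=T, h=T: evaluates to False.
So the whole conjunction is unsatisfiable.

Unsatisfiable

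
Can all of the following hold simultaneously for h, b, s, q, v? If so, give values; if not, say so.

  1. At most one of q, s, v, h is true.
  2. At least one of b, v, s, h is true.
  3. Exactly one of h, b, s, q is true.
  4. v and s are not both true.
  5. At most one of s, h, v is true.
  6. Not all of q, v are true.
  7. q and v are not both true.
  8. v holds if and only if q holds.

h: False, b: True, s: False, q: False, v: False

  (1) {q, s, v, h}: 0 true — at most one ✓
  (2) {b, v, s, h}: 1 true — at least one ✓
  (3) {h, b, s, q}: 1 true — exactly one ✓
  (4) v=F, s=F — not both ✓
  (5) {s, h, v}: 0 true — at most one ✓
  (6) {q, v}: 0/2 true — not all ✓
  (7) q=F, v=F — not both ✓
  (8) v=F, q=F — same ✓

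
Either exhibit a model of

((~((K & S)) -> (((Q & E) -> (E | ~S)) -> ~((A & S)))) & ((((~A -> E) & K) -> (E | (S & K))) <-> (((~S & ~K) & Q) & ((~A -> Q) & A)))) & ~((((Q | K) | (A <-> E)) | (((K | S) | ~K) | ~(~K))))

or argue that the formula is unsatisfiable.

The formula is unsatisfiable.

The conjunct ~((((Q | K) | (A <-> E)) | (((K | S) | ~K) | ~(~K)))) is unsatisfiable on its own:
  K = True: this becomes ~((True | True)) = False.
  K = False: this becomes ~(((Q | (A <-> E)) | True)) = False.
So the whole conjunction is unsatisfiable.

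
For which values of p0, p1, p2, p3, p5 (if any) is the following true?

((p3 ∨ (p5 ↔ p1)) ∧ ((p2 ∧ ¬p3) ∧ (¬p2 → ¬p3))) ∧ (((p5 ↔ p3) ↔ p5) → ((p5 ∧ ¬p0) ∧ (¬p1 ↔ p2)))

p0 = True, p1 = True, p2 = True, p3 = False, p5 = True

  (p3 ∨ (p5 ↔ p1)) ∧ ((p2 ∧ ¬p3) ∧ (¬p2 → ¬p3)) = True
    p3 ∨ (p5 ↔ p1) = True
      p5 ↔ p1 = True
    (p2 ∧ ¬p3) ∧ (¬p2 → ¬p3) = True
      p2 ∧ ¬p3 = True
        ¬p3 = True
      ¬p2 → ¬p3 = True
        ¬p2 = False
        ¬p3 = True
  ((p5 ↔ p3) ↔ p5) → ((p5 ∧ ¬p0) ∧ (¬p1 ↔ p2)) = True
    (p5 ↔ p3) ↔ p5 = False
      p5 ↔ p3 = False
    (p5 ∧ ¬p0) ∧ (¬p1 ↔ p2) = False
      p5 ∧ ¬p0 = False
        ¬p0 = False
      ¬p1 ↔ p2 = False
        ¬p1 = False
Both conjuncts True, so the formula holds.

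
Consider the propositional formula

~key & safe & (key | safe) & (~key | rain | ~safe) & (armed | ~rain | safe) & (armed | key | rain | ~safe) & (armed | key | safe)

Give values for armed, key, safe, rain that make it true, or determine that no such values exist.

Unit clause (~key) forces key = False.
Unit clause (safe) forces safe = True.
Set armed = False.
  then (armed | key | rain | ~safe) forces rain = True.
Check each clause:
  (~key): ~key holds.
  (safe): safe holds.
  (key | safe): safe holds.
  (~key | rain | ~safe): ~key holds.
  (armed | ~rain | safe): safe holds.
  (armed | key | rain | ~safe): rain holds.
  (armed | key | safe): safe holds.
All clauses satisfied.

armed=F; key=F; safe=T; rain=T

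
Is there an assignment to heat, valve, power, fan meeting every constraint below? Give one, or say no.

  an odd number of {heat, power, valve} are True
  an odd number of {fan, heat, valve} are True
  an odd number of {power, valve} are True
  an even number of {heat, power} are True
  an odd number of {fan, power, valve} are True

heat = False, valve = True, power = False, fan = False

{heat, power, valve}: 1 true → odd ✓
{fan, heat, valve}: 1 true → odd ✓
{power, valve}: 1 true → odd ✓
{heat, power}: 0 true → even ✓
{fan, power, valve}: 1 true → odd ✓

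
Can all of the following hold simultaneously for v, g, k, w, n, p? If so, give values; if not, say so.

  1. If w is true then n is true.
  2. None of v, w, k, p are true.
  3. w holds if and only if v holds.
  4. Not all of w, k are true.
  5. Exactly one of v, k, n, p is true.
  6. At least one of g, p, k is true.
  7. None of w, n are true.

Unsatisfiable

Case n = True:
  Constraint (7) is violated (n=T) — contradiction.
Case n = False:
  (1) with n=F forces w = False.
  (2) forces v = False.
  (2) forces k = False.
  (2) forces p = False.
  Constraint (5) is violated (v=F, k=F, n=F, p=F) — contradiction.
Both cases fail — unsatisfiable.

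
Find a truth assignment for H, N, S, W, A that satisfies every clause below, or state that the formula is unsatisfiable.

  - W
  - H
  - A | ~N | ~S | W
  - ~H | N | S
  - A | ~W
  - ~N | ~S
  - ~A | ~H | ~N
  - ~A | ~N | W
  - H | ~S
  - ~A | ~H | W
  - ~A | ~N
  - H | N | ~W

H=T, N=F, S=T, W=T, A=T

Unit clause (W) forces W = True.
Unit clause (H) forces H = True.
In (A | ~W) only A is left, so A = True.
In (~A | ~H | ~N) only ~N is left, so N = False.
In (~H | N | S) only S is left, so S = True.
All clauses satisfied.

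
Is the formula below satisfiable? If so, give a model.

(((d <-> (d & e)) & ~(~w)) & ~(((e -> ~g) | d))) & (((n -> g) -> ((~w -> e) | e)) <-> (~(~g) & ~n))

g = True, d = False, w = True, n = False, e = True

  ((d <-> (d & e)) & ~(~w)) & ~(((e -> ~g) | d)) = True
    (d <-> (d & e)) & ~(~w) = True
      d <-> (d & e) = True
        d & e = False
      ~(~w) = True
        ~w = False
    ~(((e -> ~g) | d)) = True
      (e -> ~g) | d = False
        e -> ~g = False
          ~g = False
  ((n -> g) -> ((~w -> e) | e)) <-> (~(~g) & ~n) = True
    (n -> g) -> ((~w -> e) | e) = True
      n -> g = True
      (~w -> e) | e = True
        ~w -> e = True
          ~w = False
    ~(~g) & ~n = True
      ~(~g) = True
        ~g = False
      ~n = True
Both conjuncts True, so the formula holds.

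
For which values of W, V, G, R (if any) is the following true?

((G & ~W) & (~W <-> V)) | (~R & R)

W=F, V=T, G=T, R=F

  ((G & ~W) & (~W <-> V)) | (~R & R) = True
    (G & ~W) & (~W <-> V) = True
      G & ~W = True
        ~W = True
      ~W <-> V = True
        ~W = True
    ~R & R = False
      ~R = True
The formula evaluates to True.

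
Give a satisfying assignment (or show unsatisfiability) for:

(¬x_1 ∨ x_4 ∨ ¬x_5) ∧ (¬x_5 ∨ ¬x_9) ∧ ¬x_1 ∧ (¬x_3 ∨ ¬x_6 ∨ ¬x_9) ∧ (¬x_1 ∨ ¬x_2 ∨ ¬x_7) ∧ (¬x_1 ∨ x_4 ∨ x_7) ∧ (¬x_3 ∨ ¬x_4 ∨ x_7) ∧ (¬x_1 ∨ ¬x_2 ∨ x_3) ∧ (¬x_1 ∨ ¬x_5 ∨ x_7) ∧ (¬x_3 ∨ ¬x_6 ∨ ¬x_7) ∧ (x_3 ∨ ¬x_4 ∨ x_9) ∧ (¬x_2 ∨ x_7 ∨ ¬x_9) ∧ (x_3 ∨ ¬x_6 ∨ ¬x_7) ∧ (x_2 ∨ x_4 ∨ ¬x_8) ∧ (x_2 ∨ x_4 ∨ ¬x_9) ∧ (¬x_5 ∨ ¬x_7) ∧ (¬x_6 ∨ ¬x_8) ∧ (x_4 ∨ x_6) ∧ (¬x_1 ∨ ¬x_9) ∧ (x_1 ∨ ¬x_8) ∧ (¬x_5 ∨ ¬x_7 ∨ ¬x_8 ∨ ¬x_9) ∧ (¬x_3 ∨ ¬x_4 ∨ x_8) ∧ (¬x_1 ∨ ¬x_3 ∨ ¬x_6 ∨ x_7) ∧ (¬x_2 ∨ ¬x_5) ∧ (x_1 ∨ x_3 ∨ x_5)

x_1=F; x_2=F; x_3=T; x_4=F; x_5=F; x_6=T; x_7=F; x_8=F; x_9=F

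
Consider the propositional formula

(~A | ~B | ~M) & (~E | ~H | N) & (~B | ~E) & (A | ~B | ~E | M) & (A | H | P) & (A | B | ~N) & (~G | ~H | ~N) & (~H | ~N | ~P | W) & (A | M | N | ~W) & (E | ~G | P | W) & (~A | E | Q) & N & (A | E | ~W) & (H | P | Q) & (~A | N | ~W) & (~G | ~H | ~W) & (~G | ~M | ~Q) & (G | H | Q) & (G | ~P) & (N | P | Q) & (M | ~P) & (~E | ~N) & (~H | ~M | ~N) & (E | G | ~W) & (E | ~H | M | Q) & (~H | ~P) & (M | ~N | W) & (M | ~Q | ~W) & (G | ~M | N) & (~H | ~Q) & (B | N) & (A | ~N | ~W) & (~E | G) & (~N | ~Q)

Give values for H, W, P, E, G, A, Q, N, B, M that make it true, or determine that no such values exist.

Unit clause (N) forces N = True.
In (~E | ~N) only ~E is left, so E = False.
In (~N | ~Q) only ~Q is left, so Q = False.
In (~A | E | Q) only ~A is left, so A = False.
In (A | E | ~W) only ~W is left, so W = False.
In (M | ~N | W) only M is left, so M = True.
In (A | B | ~N) only B is left, so B = True.
In (~H | ~M | ~N) only ~H is left, so H = False.
In (A | H | P) only P is left, so P = True.
In (G | H | Q) only G is left, so G = True.
All clauses satisfied.

H: False; W: False; P: True; E: False; G: True; A: False; Q: False; N: True; B: True; M: True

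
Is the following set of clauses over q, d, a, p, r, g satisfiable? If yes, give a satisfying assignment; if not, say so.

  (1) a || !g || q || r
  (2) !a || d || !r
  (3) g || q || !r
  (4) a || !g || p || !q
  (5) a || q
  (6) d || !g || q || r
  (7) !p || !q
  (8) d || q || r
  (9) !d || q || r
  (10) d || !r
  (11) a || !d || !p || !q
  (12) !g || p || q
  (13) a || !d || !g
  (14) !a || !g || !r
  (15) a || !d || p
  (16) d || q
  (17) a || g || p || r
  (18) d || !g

q = True; d = True; a = True; p = False; r = False; g = True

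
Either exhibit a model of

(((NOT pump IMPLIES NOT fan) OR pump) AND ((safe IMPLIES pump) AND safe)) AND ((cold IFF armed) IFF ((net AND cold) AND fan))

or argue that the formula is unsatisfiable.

pump = True; cold = False; armed = True; safe = True; net = True; fan = True

  ((NOT pump IMPLIES NOT fan) OR pump) AND ((safe IMPLIES pump) AND safe) = True
    (NOT pump IMPLIES NOT fan) OR pump = True
      NOT pump IMPLIES NOT fan = True
        NOT pump = False
        NOT fan = False
    (safe IMPLIES pump) AND safe = True
      safe IMPLIES pump = True
  (cold IFF armed) IFF ((net AND cold) AND fan) = True
    cold IFF armed = False
    (net AND cold) AND fan = False
      net AND cold = False
Both conjuncts True, so the formula holds.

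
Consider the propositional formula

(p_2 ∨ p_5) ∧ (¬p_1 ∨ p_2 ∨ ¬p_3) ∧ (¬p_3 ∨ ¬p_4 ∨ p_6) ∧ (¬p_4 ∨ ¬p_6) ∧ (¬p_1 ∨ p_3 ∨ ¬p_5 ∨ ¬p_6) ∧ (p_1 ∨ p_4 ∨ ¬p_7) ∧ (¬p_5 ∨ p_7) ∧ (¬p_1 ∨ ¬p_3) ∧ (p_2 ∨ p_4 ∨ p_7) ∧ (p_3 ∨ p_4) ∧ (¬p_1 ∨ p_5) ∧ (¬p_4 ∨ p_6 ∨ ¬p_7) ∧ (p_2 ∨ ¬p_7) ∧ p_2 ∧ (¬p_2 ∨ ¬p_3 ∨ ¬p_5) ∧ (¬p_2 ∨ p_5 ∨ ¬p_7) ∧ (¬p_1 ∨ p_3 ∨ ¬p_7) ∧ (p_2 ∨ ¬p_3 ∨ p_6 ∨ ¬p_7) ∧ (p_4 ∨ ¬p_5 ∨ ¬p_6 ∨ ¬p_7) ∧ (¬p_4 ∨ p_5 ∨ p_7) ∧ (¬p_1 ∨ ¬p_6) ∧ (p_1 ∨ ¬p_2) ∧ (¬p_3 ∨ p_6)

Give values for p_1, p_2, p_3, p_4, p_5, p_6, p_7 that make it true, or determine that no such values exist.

Case p_1 = True:
  (¬p_1 ∨ ¬p_3) forces p_3 = False.
  (p_3 ∨ p_4) forces p_4 = True.
  (¬p_4 ∨ ¬p_6) forces p_6 = False.
  (¬p_1 ∨ p_5) forces p_5 = True.
  (¬p_5 ∨ p_7) forces p_7 = True.
  Clause (¬p_4 ∨ p_6 ∨ ¬p_7) is falsified — contradiction.
Case p_1 = False:
  (p_2) forces p_2 = True.
  Clause (p_1 ∨ ¬p_2) is falsified — contradiction.
Both cases fail, so the formula is unsatisfiable.

The formula is unsatisfiable.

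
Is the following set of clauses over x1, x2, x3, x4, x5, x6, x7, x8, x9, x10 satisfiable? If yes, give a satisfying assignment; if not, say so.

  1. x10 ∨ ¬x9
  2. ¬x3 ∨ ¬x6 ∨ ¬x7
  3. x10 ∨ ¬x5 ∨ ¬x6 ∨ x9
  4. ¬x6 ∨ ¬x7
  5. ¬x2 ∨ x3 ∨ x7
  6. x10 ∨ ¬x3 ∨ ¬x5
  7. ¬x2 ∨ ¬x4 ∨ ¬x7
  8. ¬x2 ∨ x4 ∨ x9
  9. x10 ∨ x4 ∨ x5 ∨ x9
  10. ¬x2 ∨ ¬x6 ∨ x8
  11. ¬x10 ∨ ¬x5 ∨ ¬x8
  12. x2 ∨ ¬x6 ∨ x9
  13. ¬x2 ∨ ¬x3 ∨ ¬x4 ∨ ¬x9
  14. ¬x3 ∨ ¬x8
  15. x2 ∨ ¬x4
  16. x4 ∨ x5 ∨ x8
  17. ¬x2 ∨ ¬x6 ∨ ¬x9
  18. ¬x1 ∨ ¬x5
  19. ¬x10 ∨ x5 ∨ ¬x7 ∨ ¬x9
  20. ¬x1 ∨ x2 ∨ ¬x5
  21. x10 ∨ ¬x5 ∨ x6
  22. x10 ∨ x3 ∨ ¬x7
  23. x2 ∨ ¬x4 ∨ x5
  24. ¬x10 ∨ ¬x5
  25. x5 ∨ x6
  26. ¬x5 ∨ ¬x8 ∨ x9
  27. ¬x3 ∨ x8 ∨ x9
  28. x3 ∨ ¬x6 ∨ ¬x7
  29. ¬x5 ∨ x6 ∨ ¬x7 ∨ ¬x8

x1=T, x2=F, x3=F, x4=F, x5=F, x6=T, x7=F, x8=T, x9=T, x10=T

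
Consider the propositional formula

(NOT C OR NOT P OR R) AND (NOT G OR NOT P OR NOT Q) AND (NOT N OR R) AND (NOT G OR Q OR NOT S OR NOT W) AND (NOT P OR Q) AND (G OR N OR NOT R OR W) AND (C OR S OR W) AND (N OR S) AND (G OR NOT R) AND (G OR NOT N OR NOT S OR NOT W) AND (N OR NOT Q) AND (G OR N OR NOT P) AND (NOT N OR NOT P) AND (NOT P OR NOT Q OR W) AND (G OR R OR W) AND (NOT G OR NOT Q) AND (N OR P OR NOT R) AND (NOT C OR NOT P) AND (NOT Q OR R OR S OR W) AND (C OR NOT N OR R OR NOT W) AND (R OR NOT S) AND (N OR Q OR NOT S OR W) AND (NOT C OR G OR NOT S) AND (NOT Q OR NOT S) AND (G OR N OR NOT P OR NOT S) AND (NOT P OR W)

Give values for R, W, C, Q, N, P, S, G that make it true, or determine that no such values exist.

R: True, W: False, C: True, Q: False, N: True, P: False, S: False, G: True

Set R = True.
  then (G OR NOT R) forces G = True.
  then (NOT G OR NOT Q) forces Q = False.
  then (NOT P OR Q) forces P = False.
  then (N OR P OR NOT R) forces N = True.
Set W = False.
Set C = True.
Set S = False.
All clauses satisfied.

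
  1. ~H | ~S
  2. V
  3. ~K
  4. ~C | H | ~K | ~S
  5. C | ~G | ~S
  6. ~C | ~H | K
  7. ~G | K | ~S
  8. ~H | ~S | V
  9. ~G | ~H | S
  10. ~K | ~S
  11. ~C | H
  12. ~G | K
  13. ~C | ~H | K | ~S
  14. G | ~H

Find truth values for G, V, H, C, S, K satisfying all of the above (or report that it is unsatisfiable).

G = False; V = True; H = False; C = False; S = False; K = False

Unit clause (V) forces V = True.
Unit clause (~K) forces K = False.
In (~G | K) only ~G is left, so G = False.
In (G | ~H) only ~H is left, so H = False.
In (~C | H) only ~C is left, so C = False.
Set S = False.
All clauses satisfied.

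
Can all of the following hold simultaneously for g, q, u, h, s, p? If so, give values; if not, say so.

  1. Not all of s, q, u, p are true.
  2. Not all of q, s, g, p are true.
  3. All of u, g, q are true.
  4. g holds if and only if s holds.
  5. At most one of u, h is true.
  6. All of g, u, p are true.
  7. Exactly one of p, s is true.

Unsatisfiable

Case p = True:
  (3) forces u = True.
  (3) forces g = True.
  (3) forces q = True.
  (1) with q=T, u=T, p=T forces s = False.
  Constraint (4) is violated (g=T, s=F) — contradiction.
Case p = False:
  Constraint (6) is violated (p=F) — contradiction.
Both cases fail — unsatisfiable.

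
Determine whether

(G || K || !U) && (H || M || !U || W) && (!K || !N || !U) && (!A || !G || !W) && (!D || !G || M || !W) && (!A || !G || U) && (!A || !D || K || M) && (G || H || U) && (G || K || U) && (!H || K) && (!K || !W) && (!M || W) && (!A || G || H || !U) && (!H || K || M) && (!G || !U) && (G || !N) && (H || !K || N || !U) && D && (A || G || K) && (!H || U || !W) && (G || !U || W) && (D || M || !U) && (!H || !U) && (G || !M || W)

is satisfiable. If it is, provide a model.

Unit clause (D) forces D = True.
Set U = False.
Set N = False.
Set M = False.
Set H = False.
  then (G || H || U) forces G = True.
  then (!D || !G || M || !W) forces W = False.
  then (!A || !G || U) forces A = False.
Set K = True.
All clauses satisfied.

U = False; D = True; N = False; M = False; H = False; G = True; W = False; K = True; A = False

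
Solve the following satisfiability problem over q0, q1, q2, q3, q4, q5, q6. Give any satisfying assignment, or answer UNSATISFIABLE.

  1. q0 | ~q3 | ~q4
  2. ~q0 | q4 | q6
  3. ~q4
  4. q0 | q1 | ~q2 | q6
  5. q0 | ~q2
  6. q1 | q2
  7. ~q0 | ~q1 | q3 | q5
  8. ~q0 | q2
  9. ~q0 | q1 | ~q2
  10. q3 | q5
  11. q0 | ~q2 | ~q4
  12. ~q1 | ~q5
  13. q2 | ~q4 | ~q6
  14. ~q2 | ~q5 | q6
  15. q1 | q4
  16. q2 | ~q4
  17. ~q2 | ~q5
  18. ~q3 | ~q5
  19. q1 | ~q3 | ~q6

Unit clause (~q4) forces q4 = False.
In (q1 | q4) only q1 is left, so q1 = True.
In (~q1 | ~q5) only ~q5 is left, so q5 = False.
In (q3 | q5) only q3 is left, so q3 = True.
Set q0 = False.
  then (q0 | ~q2) forces q2 = False.
Set q6 = False.
All clauses satisfied.

q0: False, q1: True, q2: False, q3: True, q4: False, q5: False, q6: False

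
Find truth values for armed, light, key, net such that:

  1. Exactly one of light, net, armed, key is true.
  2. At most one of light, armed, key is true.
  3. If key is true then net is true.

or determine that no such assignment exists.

armed = False; light = False; key = False; net = True

  (1) {light, net, armed, key}: 1 true — exactly one ✓
  (2) {light, armed, key}: 0 true — at most one ✓
  (3) key=F ⇒ net: vacuous ✓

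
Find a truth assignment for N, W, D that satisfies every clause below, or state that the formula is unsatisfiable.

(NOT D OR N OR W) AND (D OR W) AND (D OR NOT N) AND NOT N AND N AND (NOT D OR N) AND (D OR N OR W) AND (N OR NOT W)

No satisfying assignment exists.

Case N = True:
  Clause (NOT N) is falsified — contradiction.
Case N = False:
  Clause (N) is falsified — contradiction.
Both cases fail, so the formula is unsatisfiable.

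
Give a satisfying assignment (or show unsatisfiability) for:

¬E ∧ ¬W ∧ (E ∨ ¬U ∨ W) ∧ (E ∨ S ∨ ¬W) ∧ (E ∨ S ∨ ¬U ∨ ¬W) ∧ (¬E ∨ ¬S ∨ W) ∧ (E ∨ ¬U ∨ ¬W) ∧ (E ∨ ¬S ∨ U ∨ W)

U: False; W: False; S: False; E: False

Unit clause (¬E) forces E = False.
Unit clause (¬W) forces W = False.
In (E ∨ ¬U ∨ W) only ¬U is left, so U = False.
In (E ∨ ¬S ∨ U ∨ W) only ¬S is left, so S = False.
Check each clause:
  (¬E): ¬E holds.
  (¬W): ¬W holds.
  (E ∨ ¬U ∨ W): ¬U holds.
  (E ∨ S ∨ ¬W): ¬W holds.
  (E ∨ S ∨ ¬U ∨ ¬W): ¬U holds.
  (¬E ∨ ¬S ∨ W): ¬E holds.
  (E ∨ ¬U ∨ ¬W): ¬U holds.
  (E ∨ ¬S ∨ U ∨ W): ¬S holds.
All clauses satisfied.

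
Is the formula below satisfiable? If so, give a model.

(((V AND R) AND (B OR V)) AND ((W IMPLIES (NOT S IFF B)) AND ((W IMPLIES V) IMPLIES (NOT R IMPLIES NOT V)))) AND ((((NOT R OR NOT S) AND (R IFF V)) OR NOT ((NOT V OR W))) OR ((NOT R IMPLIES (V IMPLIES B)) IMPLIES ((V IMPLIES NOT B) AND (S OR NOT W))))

S = True; W = False; V = True; B = True; R = True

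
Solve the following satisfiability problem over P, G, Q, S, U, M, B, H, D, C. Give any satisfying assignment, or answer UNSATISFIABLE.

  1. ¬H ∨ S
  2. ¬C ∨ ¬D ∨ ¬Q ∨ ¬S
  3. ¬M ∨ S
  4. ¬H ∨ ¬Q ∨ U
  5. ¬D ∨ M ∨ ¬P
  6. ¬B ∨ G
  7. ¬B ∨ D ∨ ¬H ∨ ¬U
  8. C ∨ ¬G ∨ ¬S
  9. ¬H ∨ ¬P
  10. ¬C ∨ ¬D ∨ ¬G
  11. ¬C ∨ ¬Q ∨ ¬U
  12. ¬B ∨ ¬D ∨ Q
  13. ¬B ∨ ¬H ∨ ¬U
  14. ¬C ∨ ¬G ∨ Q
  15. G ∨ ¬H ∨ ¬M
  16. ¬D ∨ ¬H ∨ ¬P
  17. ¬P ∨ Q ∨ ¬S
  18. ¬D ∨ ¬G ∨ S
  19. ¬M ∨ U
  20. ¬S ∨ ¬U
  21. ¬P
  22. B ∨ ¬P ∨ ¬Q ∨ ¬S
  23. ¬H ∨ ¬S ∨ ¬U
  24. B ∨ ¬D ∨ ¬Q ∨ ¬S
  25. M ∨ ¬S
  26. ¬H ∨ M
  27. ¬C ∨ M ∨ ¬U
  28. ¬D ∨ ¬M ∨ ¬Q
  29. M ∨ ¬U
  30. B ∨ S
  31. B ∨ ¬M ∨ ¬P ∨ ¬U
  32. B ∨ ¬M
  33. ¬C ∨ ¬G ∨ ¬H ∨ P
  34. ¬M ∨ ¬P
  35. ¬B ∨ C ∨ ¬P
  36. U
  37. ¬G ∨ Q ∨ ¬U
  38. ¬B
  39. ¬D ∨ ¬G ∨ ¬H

UNSATISFIABLE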